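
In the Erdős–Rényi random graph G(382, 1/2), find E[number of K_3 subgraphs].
E[# K_3] = C(382, 3) · (1/2)^C(3, 2) = 9217660 / 2^3 = 2304415/2 = 1152207.5

For each 3-subset S of vertices (there are C(382, 3) = 9217660 such S), let X_S = 1 if S induces a K_3 (all C(3, 2) = 3 edges present). Then P(X_S = 1) = (1/2)^3 = 1/8. By linearity of expectation, E[# K_3] = C(382, 3) · (1/2)^3 = 9217660 / 8 = 2304415/2 = 1152207.5.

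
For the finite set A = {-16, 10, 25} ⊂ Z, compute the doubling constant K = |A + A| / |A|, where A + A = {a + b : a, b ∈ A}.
K = |A + A| / |A| = 6/3 = 2

Enumerate A + A = {a + b : a, b ∈ A}. With |A| = 3, there are |A|^2 = 9 ordered sum pairs; collecting distinct values, A + A = {-32, -6, 9, 20, 35, 50}, so |A + A| = 6. Thus K = 6/3 = 2. For comparison, the minimum possible |A + A| over all 3-element sets is 2·3 − 1 = 5 (so min K = 5/3), attained only by arithmetic progressions.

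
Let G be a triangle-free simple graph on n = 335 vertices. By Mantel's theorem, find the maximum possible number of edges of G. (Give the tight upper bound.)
ex(335, K_3) = ⌊335^2/4⌋ = 28056

Mantel (1907): a triangle-free graph on n vertices has at most ⌊n^2/4⌋ edges, with equality for the complete bipartite graph K_{⌊n/2⌋, ⌈n/2⌉}. For n = 335: ⌊335^2/4⌋ = ⌊112225/4⌋ = 28056. The extremal graph is K_{167, 168}, which has 167·168 = 28056 edges.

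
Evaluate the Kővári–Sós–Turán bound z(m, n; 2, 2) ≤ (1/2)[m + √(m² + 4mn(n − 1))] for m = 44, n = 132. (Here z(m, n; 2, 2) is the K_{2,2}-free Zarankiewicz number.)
z(44, 132; 2, 2) ≤ (1/2)[44 + √(44² + 4·44·132·131)] = (1/2)[44 + √3045328] = 894.5434

Kővári–Sós–Turán: let r_1, ..., r_44 be the row sums and z = Σ r_i the total number of 1s. Each pair of columns can share at most one row with both entries 1 (else a 2×2 all-ones block appears), so Σ_i C(r_i, 2) ≤ C(132, 2) = 8646. By convexity Σ_i C(r_i, 2) ≥ 44·C(z/44, 2) = z(z − 44)/(2·44), giving z² − 44z − 44·132·131 ≤ 0 and hence z ≤ (1/2)[44 + √(1936 + 4·760848)] = (1/2)[44 + √3045328] ≈ (1/2)(44 + 1745.0868) = 894.5434.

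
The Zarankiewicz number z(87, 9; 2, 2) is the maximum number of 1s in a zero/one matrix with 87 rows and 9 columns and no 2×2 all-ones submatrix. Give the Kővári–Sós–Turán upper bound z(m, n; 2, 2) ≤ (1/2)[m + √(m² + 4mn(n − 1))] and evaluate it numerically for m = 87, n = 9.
z(87, 9; 2, 2) ≤ (1/2)[87 + √(87² + 4·87·9·8)] = (1/2)[87 + √32625] = 133.812

Kővári–Sós–Turán: let r_1, ..., r_87 be the row sums and z = Σ r_i the total number of 1s. Each pair of columns can share at most one row with both entries 1 (else a 2×2 all-ones block appears), so Σ_i C(r_i, 2) ≤ C(9, 2) = 36. By convexity Σ_i C(r_i, 2) ≥ 87·C(z/87, 2) = z(z − 87)/(2·87), giving z² − 87z − 87·9·8 ≤ 0 and hence z ≤ (1/2)[87 + √(7569 + 4·6264)] = (1/2)[87 + √32625] ≈ (1/2)(87 + 180.6239) = 133.812.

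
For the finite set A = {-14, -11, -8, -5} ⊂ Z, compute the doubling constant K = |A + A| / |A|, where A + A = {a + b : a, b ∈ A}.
K = |A + A| / |A| = 7/4

Enumerate A + A = {a + b : a, b ∈ A}. With |A| = 4, there are |A|^2 = 16 ordered sum pairs; collecting distinct values, A + A = {-28, -25, -22, -19, -16, -13, -10}, so |A + A| = 7. Thus K = 7/4. Here |A + A| = 2|A| − 1 = 7, the minimum possible — so K = 7/4 is minimal, which holds iff A is an arithmetic progression.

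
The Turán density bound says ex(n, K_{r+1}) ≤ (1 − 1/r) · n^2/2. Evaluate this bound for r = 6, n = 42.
Turán density bound = (5/6) · 42^2/2 = 735

Turán's theorem: ex(n, K_{r+1}) is achieved by the complete r-partite Turán graph T(n, r) with parts as balanced as possible, and is at most (1 − 1/r) · n^2/2. For r = 6, n = 42: the density bound is (5/6) · 1764/2 = 735. Since 6 ∣ 42, the Turán graph T(42, 6) has parts of equal size 7, and its edge count e(T(42, 6)) = 735 attains the density bound exactly.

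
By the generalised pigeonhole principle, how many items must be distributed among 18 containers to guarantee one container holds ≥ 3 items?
n = (3 − 1)·18 + 1 = 37

By the generalised pigeonhole principle, to guarantee some box contains ≥ r objects we need more than (r − 1) · k objects total. Threshold: n = (r − 1) · k + 1. With r = 3 and k = 18: n = 2 · 18 + 1 = 36 + 1 = 37. For n = 36 = 2 · 18, we can put exactly 2 objects in every box, avoiding 3 in any single one — so 37 is tight.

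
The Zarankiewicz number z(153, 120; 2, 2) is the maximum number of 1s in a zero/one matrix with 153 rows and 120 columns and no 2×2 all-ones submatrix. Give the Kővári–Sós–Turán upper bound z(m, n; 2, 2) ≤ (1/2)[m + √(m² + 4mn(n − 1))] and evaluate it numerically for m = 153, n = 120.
z(153, 120; 2, 2) ≤ (1/2)[153 + √(153² + 4·153·120·119)] = (1/2)[153 + √8762769] = 1556.5987

Kővári–Sós–Turán: let r_1, ..., r_153 be the row sums and z = Σ r_i the total number of 1s. Each pair of columns can share at most one row with both entries 1 (else a 2×2 all-ones block appears), so Σ_i C(r_i, 2) ≤ C(120, 2) = 7140. By convexity Σ_i C(r_i, 2) ≥ 153·C(z/153, 2) = z(z − 153)/(2·153), giving z² − 153z − 153·120·119 ≤ 0 and hence z ≤ (1/2)[153 + √(23409 + 4·2184840)] = (1/2)[153 + √8762769] ≈ (1/2)(153 + 2960.1975) = 1556.5987.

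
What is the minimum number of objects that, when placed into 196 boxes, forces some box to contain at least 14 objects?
n = (14 − 1)·196 + 1 = 2549

By the generalised pigeonhole principle, to guarantee some box contains ≥ r objects we need more than (r − 1) · k objects total. Threshold: n = (r − 1) · k + 1. With r = 14 and k = 196: n = 13 · 196 + 1 = 2548 + 1 = 2549. For n = 2548 = 13 · 196, we can put exactly 13 objects in every box, avoiding 14 in any single one — so 2549 is tight.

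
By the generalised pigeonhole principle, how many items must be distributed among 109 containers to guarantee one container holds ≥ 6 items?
n = (6 − 1)·109 + 1 = 546

By the generalised pigeonhole principle, to guarantee some box contains ≥ r objects we need more than (r − 1) · k objects total. Threshold: n = (r − 1) · k + 1. With r = 6 and k = 109: n = 5 · 109 + 1 = 545 + 1 = 546. For n = 545 = 5 · 109, we can put exactly 5 objects in every box, avoiding 6 in any single one — so 546 is tight.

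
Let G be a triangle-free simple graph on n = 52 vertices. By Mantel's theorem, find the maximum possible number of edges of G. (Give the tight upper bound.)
ex(52, K_3) = ⌊52^2/4⌋ = 676

Mantel (1907): a triangle-free graph on n vertices has at most ⌊n^2/4⌋ edges, with equality for the complete bipartite graph K_{⌊n/2⌋, ⌈n/2⌉}. For n = 52: ⌊52^2/4⌋ = ⌊2704/4⌋ = 676. The extremal graph is K_{26, 26}, which has 26·26 = 676 edges.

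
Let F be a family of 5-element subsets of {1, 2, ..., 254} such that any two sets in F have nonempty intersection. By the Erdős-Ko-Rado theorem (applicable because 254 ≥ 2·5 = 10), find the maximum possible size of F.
max |F| = C(253, 4) = 166695375

Erdős-Ko-Rado (1961): when n ≥ 2k, max |F| = C(n−1, k−1). The bound is attained by the star {A : i ∈ A} for any fixed i ∈ [n]. Here C(254−1, 5−1) = C(253, 4) = 166695375.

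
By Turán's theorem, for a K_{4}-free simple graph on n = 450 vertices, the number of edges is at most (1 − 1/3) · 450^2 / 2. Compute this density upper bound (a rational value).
Turán density bound = (2/3) · 450^2/2 = 67500

Turán's theorem: ex(n, K_{r+1}) is achieved by the complete r-partite Turán graph T(n, r) with parts as balanced as possible, and is at most (1 − 1/r) · n^2/2. For r = 3, n = 450: the density bound is (2/3) · 202500/2 = 67500. Since 3 ∣ 450, the Turán graph T(450, 3) has parts of equal size 150, and its edge count e(T(450, 3)) = 67500 attains the density bound exactly.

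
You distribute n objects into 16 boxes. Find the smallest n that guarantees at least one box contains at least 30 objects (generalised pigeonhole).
n = (30 − 1)·16 + 1 = 465

By the generalised pigeonhole principle, to guarantee some box contains ≥ r objects we need more than (r − 1) · k objects total. Threshold: n = (r − 1) · k + 1. With r = 30 and k = 16: n = 29 · 16 + 1 = 464 + 1 = 465. For n = 464 = 29 · 16, we can put exactly 29 objects in every box, avoiding 30 in any single one — so 465 is tight.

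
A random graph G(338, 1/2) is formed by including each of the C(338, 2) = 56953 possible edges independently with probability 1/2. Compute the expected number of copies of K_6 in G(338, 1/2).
E[# K_6] = C(338, 6) · (1/2)^C(6, 2) = 1980564039636 / 2^15 = 495141009909/8192 ≈ 60442017.811157

For each 6-subset S of vertices (there are C(338, 6) = 1980564039636 such S), let X_S = 1 if S induces a K_6 (all C(6, 2) = 15 edges present). Then P(X_S = 1) = (1/2)^15 = 1/32768. By linearity of expectation, E[# K_6] = C(338, 6) · (1/2)^15 = 1980564039636 / 32768 = 495141009909/8192 ≈ 60442017.811157.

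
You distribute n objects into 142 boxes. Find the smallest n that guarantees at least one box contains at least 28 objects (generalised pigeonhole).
n = (28 − 1)·142 + 1 = 3835

By the generalised pigeonhole principle, to guarantee some box contains ≥ r objects we need more than (r − 1) · k objects total. Threshold: n = (r − 1) · k + 1. With r = 28 and k = 142: n = 27 · 142 + 1 = 3834 + 1 = 3835. For n = 3834 = 27 · 142, we can put exactly 27 objects in every box, avoiding 28 in any single one — so 3835 is tight.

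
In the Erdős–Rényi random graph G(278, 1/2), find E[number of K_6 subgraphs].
E[# K_6] = C(278, 6) · (1/2)^C(6, 2) = 607221379765 / 2^15 ≈ 18530925.896149

For each 6-subset S of vertices (there are C(278, 6) = 607221379765 such S), let X_S = 1 if S induces a K_6 (all C(6, 2) = 15 edges present). Then P(X_S = 1) = (1/2)^15 = 1/32768. By linearity of expectation, E[# K_6] = C(278, 6) · (1/2)^15 = 607221379765 / 32768 ≈ 18530925.896149.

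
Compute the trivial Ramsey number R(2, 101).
R(2, 101) = 101

R(2, k) = k for all k ≥ 2: in a 2-colouring of K_k, either some edge is red (a red K_2) or all edges are blue (a blue K_k). And K_{100} coloured all-blue has no blue K_101, so R(2, 101) > 100. Hence R(2, 101) = 101.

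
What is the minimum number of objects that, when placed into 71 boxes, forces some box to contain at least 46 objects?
n = (46 − 1)·71 + 1 = 3196

By the generalised pigeonhole principle, to guarantee some box contains ≥ r objects we need more than (r − 1) · k objects total. Threshold: n = (r − 1) · k + 1. With r = 46 and k = 71: n = 45 · 71 + 1 = 3195 + 1 = 3196. For n = 3195 = 45 · 71, we can put exactly 45 objects in every box, avoiding 46 in any single one — so 3196 is tight.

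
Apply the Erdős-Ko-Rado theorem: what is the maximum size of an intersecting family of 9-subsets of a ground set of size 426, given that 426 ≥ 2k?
max |F| = C(425, 8) = 24706360410663525

Erdős-Ko-Rado (1961): when n ≥ 2k, max |F| = C(n−1, k−1). The bound is attained by the star {A : i ∈ A} for any fixed i ∈ [n]. Here C(426−1, 9−1) = C(425, 8) = 24706360410663525.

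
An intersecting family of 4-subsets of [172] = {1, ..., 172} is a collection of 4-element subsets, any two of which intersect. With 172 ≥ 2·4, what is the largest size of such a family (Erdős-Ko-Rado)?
max |F| = C(171, 3) = 818805

The Erdős-Ko-Rado theorem states: for n ≥ 2k, an intersecting family of k-subsets of an n-element set has size at most C(n − 1, k − 1), with equality for 'star' families {A ⊆ [n] : |A| = k, i ∈ A} (fix an element i). For n = 172, k = 4: C(171, 3) = 818805.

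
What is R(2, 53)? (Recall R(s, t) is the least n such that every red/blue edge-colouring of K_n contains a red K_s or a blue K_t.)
R(2, 53) = 53

R(2, k) = k for all k ≥ 2: in a 2-colouring of K_k, either some edge is red (a red K_2) or all edges are blue (a blue K_k). And K_{52} coloured all-blue has no blue K_53, so R(2, 53) > 52. Hence R(2, 53) = 53.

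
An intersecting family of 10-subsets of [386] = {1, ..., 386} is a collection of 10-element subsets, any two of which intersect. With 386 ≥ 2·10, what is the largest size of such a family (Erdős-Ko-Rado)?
max |F| = C(385, 9) = 466092366411431760

Erdős-Ko-Rado (1961): when n ≥ 2k, max |F| = C(n−1, k−1). The bound is attained by the star {A : i ∈ A} for any fixed i ∈ [n]. Here C(386−1, 10−1) = C(385, 9) = 466092366411431760.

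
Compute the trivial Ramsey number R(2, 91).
R(2, 91) = 91

R(2, k) = k for all k ≥ 2: in a 2-colouring of K_k, either some edge is red (a red K_2) or all edges are blue (a blue K_k). And K_{90} coloured all-blue has no blue K_91, so R(2, 91) > 90. Hence R(2, 91) = 91.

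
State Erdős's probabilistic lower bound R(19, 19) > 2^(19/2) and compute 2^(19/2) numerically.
2^(19/2) = 724.0773; so R(19, 19) > 724.0773

Colour each edge of K_n uniformly at random with red/blue. The expected number of monochromatic K_19 is C(n, 19) · 2 · 2^(−C(19,2)). If C(n, 19) · 2^(1 − C(19,2)) < 1, then with positive probability no monochromatic K_19 exists, so R(19, 19) > n. The standard estimate C(n, 19) ≤ n^19/19! shows this inequality holds whenever n ≤ 2^(19/2) (since 19! · 2^(C(19,2) − 1) > 2^(19^2/2) ≥ n^19). Hence R(19, 19) > 2^(19/2) = 724.0773.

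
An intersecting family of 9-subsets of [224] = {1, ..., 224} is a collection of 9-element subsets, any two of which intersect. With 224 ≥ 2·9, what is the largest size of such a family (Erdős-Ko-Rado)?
max |F| = C(223, 8) = 133587665983629

The Erdős-Ko-Rado theorem states: for n ≥ 2k, an intersecting family of k-subsets of an n-element set has size at most C(n − 1, k − 1), with equality for 'star' families {A ⊆ [n] : |A| = k, i ∈ A} (fix an element i). For n = 224, k = 9: C(223, 8) = 133587665983629.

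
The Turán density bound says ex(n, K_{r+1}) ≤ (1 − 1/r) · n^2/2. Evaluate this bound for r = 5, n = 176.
Turán density bound = (4/5) · 176^2/2 = 61952/5 ≈ 12390.4

Turán's theorem: ex(n, K_{r+1}) is achieved by the complete r-partite Turán graph T(n, r) with parts as balanced as possible, and is at most (1 − 1/r) · n^2/2. For r = 5, n = 176: the density bound is (4/5) · 30976/2 = 61952/5 ≈ 12390.4. The integer-valued extremum is e(T(176, 5)) = 12390, which is strictly less than the density bound 61952/5 since 5 ∤ 176 (the parts of T(176, 5) cannot all be equal).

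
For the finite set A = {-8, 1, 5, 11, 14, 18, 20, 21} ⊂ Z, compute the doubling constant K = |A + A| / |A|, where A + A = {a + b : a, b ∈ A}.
K = |A + A| / |A| = 29/8

Enumerate A + A = {a + b : a, b ∈ A}. With |A| = 8, there are |A|^2 = 64 ordered sum pairs; collecting distinct values, A + A = {-16, -7, -3, 2, 3, 6, 10, 12, 13, 15, 16, 19, 21, 22, 23, 25, 26, 28, 29, 31, 32, 34, 35, 36, 38, 39, 40, 41, 42}, so |A + A| = 29. Thus K = 29/8. For comparison, the minimum possible |A + A| over all 8-element sets is 2·8 − 1 = 15 (so min K = 15/8), attained only by arithmetic progressions.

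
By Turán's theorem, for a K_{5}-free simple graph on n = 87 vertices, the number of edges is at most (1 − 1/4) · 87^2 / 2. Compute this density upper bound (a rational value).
Turán density bound = (3/4) · 87^2/2 = 22707/8 ≈ 2838.375

Turán's theorem: ex(n, K_{r+1}) is achieved by the complete r-partite Turán graph T(n, r) with parts as balanced as possible, and is at most (1 − 1/r) · n^2/2. For r = 4, n = 87: the density bound is (3/4) · 7569/2 = 22707/8 ≈ 2838.375. The integer-valued extremum is e(T(87, 4)) = 2838, which is strictly less than the density bound 22707/8 since 4 ∤ 87 (the parts of T(87, 4) cannot all be equal).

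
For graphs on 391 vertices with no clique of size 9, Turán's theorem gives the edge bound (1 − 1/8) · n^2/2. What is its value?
Turán density bound = (7/8) · 391^2/2 = 1070167/16 ≈ 66885.4375

Turán's theorem: ex(n, K_{r+1}) is achieved by the complete r-partite Turán graph T(n, r) with parts as balanced as possible, and is at most (1 − 1/r) · n^2/2. For r = 8, n = 391: the density bound is (7/8) · 152881/2 = 1070167/16 ≈ 66885.4375. The integer-valued extremum is e(T(391, 8)) = 66885, which is strictly less than the density bound 1070167/16 since 8 ∤ 391 (the parts of T(391, 8) cannot all be equal).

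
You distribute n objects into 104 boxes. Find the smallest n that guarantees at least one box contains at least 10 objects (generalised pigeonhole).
n = (10 − 1)·104 + 1 = 937

By the generalised pigeonhole principle, to guarantee some box contains ≥ r objects we need more than (r − 1) · k objects total. Threshold: n = (r − 1) · k + 1. With r = 10 and k = 104: n = 9 · 104 + 1 = 936 + 1 = 937. For n = 936 = 9 · 104, we can put exactly 9 objects in every box, avoiding 10 in any single one — so 937 is tight.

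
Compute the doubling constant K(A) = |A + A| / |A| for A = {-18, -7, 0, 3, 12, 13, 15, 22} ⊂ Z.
K = |A + A| / |A| = 32/8 = 4

Enumerate A + A = {a + b : a, b ∈ A}. With |A| = 8, there are |A|^2 = 64 ordered sum pairs; collecting distinct values, A + A = {-36, -25, -18, -15, -14, -7, -6, -5, -4, -3, 0, 3, 4, 5, 6, 8, 12, 13, 15, 16, 18, 22, 24, 25, 26, 27, 28, 30, 34, 35, 37, 44}, so |A + A| = 32. Thus K = 32/8 = 4. For comparison, the minimum possible |A + A| over all 8-element sets is 2·8 − 1 = 15 (so min K = 15/8), attained only by arithmetic progressions.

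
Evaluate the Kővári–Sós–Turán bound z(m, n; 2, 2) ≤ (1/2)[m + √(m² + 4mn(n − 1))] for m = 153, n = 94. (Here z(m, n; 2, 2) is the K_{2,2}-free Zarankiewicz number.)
z(153, 94; 2, 2) ≤ (1/2)[153 + √(153² + 4·153·94·93)] = (1/2)[153 + √5373513] = 1235.542

Kővári–Sós–Turán: let r_1, ..., r_153 be the row sums and z = Σ r_i the total number of 1s. Each pair of columns can share at most one row with both entries 1 (else a 2×2 all-ones block appears), so Σ_i C(r_i, 2) ≤ C(94, 2) = 4371. By convexity Σ_i C(r_i, 2) ≥ 153·C(z/153, 2) = z(z − 153)/(2·153), giving z² − 153z − 153·94·93 ≤ 0 and hence z ≤ (1/2)[153 + √(23409 + 4·1337526)] = (1/2)[153 + √5373513] ≈ (1/2)(153 + 2318.0839) = 1235.542.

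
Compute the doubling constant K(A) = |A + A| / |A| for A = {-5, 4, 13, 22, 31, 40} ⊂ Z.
K = |A + A| / |A| = 11/6

Enumerate A + A = {a + b : a, b ∈ A}. With |A| = 6, there are |A|^2 = 36 ordered sum pairs; collecting distinct values, A + A = {-10, -1, 8, 17, 26, 35, 44, 53, 62, 71, 80}, so |A + A| = 11. Thus K = 11/6. Here |A + A| = 2|A| − 1 = 11, the minimum possible — so K = 11/6 is minimal, which holds iff A is an arithmetic progression.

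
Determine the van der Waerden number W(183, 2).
W(183, 2) = 183 + 1 = 184

A 2-term AP is any pair of integers, so a monochromatic 2-AP exists iff some colour is used at least twice. With 183 colours, the colouring i ↦ i on {1, ..., 183} uses each colour once, avoiding any monochromatic pair, so W(183, 2) > 183. For {1, ..., 184}, pigeonhole forces two integers of the same colour, which form a monochromatic 2-AP. Hence W(183, 2) = 184.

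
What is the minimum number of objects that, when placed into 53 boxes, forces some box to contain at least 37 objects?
n = (37 − 1)·53 + 1 = 1909

By the generalised pigeonhole principle, to guarantee some box contains ≥ r objects we need more than (r − 1) · k objects total. Threshold: n = (r − 1) · k + 1. With r = 37 and k = 53: n = 36 · 53 + 1 = 1908 + 1 = 1909. For n = 1908 = 36 · 53, we can put exactly 36 objects in every box, avoiding 37 in any single one — so 1909 is tight.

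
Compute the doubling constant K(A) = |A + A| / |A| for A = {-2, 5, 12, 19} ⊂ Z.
K = |A + A| / |A| = 7/4

Enumerate A + A = {a + b : a, b ∈ A}. With |A| = 4, there are |A|^2 = 16 ordered sum pairs; collecting distinct values, A + A = {-4, 3, 10, 17, 24, 31, 38}, so |A + A| = 7. Thus K = 7/4. Here |A + A| = 2|A| − 1 = 7, the minimum possible — so K = 7/4 is minimal, which holds iff A is an arithmetic progression.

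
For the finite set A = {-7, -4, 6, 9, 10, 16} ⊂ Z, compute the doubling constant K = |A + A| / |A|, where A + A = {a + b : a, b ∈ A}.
K = |A + A| / |A| = 19/6

Enumerate A + A = {a + b : a, b ∈ A}. With |A| = 6, there are |A|^2 = 36 ordered sum pairs; collecting distinct values, A + A = {-14, -11, -8, -1, 2, 3, 5, 6, 9, 12, 15, 16, 18, 19, 20, 22, 25, 26, 32}, so |A + A| = 19. Thus K = 19/6. For comparison, the minimum possible |A + A| over all 6-element sets is 2·6 − 1 = 11 (so min K = 11/6), attained only by arithmetic progressions.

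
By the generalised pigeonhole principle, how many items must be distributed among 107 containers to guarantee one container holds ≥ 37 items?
n = (37 − 1)·107 + 1 = 3853

By the generalised pigeonhole principle, to guarantee some box contains ≥ r objects we need more than (r − 1) · k objects total. Threshold: n = (r − 1) · k + 1. With r = 37 and k = 107: n = 36 · 107 + 1 = 3852 + 1 = 3853. For n = 3852 = 36 · 107, we can put exactly 36 objects in every box, avoiding 37 in any single one — so 3853 is tight.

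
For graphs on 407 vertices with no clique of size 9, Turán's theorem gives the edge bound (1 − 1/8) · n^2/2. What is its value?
Turán density bound = (7/8) · 407^2/2 = 1159543/16 ≈ 72471.4375

Turán's theorem: ex(n, K_{r+1}) is achieved by the complete r-partite Turán graph T(n, r) with parts as balanced as possible, and is at most (1 − 1/r) · n^2/2. For r = 8, n = 407: the density bound is (7/8) · 165649/2 = 1159543/16 ≈ 72471.4375. The integer-valued extremum is e(T(407, 8)) = 72471, which is strictly less than the density bound 1159543/16 since 8 ∤ 407 (the parts of T(407, 8) cannot all be equal).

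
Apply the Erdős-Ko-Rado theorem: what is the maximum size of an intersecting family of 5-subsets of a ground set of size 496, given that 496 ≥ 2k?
max |F| = C(495, 4) = 2471342445

Erdős-Ko-Rado (1961): when n ≥ 2k, max |F| = C(n−1, k−1). The bound is attained by the star {A : i ∈ A} for any fixed i ∈ [n]. Here C(496−1, 5−1) = C(495, 4) = 2471342445.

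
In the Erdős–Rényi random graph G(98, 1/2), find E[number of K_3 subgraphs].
E[# K_3] = C(98, 3) · (1/2)^C(3, 2) = 152096 / 2^3 = 19012

For each 3-subset S of vertices (there are C(98, 3) = 152096 such S), let X_S = 1 if S induces a K_3 (all C(3, 2) = 3 edges present). Then P(X_S = 1) = (1/2)^3 = 1/8. By linearity of expectation, E[# K_3] = C(98, 3) · (1/2)^3 = 152096 / 8 = 19012.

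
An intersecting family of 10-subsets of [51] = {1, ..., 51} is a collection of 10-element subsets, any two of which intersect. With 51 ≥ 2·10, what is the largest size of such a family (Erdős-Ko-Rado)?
max |F| = C(50, 9) = 2505433700

The Erdős-Ko-Rado theorem states: for n ≥ 2k, an intersecting family of k-subsets of an n-element set has size at most C(n − 1, k − 1), with equality for 'star' families {A ⊆ [n] : |A| = k, i ∈ A} (fix an element i). For n = 51, k = 10: C(50, 9) = 2505433700.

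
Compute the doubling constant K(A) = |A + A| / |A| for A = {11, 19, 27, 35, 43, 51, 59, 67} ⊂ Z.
K = |A + A| / |A| = 15/8

Enumerate A + A = {a + b : a, b ∈ A}. With |A| = 8, there are |A|^2 = 64 ordered sum pairs; collecting distinct values, A + A = {22, 30, 38, 46, 54, 62, 70, 78, 86, 94, 102, 110, 118, 126, 134}, so |A + A| = 15. Thus K = 15/8. Here |A + A| = 2|A| − 1 = 15, the minimum possible — so K = 15/8 is minimal, which holds iff A is an arithmetic progression.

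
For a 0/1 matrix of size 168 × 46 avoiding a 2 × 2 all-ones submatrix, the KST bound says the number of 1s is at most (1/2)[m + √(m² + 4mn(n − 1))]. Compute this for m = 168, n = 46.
z(168, 46; 2, 2) ≤ (1/2)[168 + √(168² + 4·168·46·45)] = (1/2)[168 + √1419264] = 679.6643

Kővári–Sós–Turán: let r_1, ..., r_168 be the row sums and z = Σ r_i the total number of 1s. Each pair of columns can share at most one row with both entries 1 (else a 2×2 all-ones block appears), so Σ_i C(r_i, 2) ≤ C(46, 2) = 1035. By convexity Σ_i C(r_i, 2) ≥ 168·C(z/168, 2) = z(z − 168)/(2·168), giving z² − 168z − 168·46·45 ≤ 0 and hence z ≤ (1/2)[168 + √(28224 + 4·347760)] = (1/2)[168 + √1419264] ≈ (1/2)(168 + 1191.3287) = 679.6643.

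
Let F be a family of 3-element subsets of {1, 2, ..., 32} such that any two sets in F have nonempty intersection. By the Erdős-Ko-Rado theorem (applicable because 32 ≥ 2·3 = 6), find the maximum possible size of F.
max |F| = C(31, 2) = 465

Erdős-Ko-Rado (1961): when n ≥ 2k, max |F| = C(n−1, k−1). The bound is attained by the star {A : i ∈ A} for any fixed i ∈ [n]. Here C(32−1, 3−1) = C(31, 2) = 465.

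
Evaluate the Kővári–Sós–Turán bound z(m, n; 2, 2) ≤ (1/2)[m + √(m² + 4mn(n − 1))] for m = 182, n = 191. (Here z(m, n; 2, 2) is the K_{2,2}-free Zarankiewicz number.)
z(182, 191; 2, 2) ≤ (1/2)[182 + √(182² + 4·182·191·190)] = (1/2)[182 + √26452244] = 2662.5873

Kővári–Sós–Turán: let r_1, ..., r_182 be the row sums and z = Σ r_i the total number of 1s. Each pair of columns can share at most one row with both entries 1 (else a 2×2 all-ones block appears), so Σ_i C(r_i, 2) ≤ C(191, 2) = 18145. By convexity Σ_i C(r_i, 2) ≥ 182·C(z/182, 2) = z(z − 182)/(2·182), giving z² − 182z − 182·191·190 ≤ 0 and hence z ≤ (1/2)[182 + √(33124 + 4·6604780)] = (1/2)[182 + √26452244] ≈ (1/2)(182 + 5143.1745) = 2662.5873.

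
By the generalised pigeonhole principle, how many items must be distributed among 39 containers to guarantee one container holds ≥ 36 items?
n = (36 − 1)·39 + 1 = 1366

By the generalised pigeonhole principle, to guarantee some box contains ≥ r objects we need more than (r − 1) · k objects total. Threshold: n = (r − 1) · k + 1. With r = 36 and k = 39: n = 35 · 39 + 1 = 1365 + 1 = 1366. For n = 1365 = 35 · 39, we can put exactly 35 objects in every box, avoiding 36 in any single one — so 1366 is tight.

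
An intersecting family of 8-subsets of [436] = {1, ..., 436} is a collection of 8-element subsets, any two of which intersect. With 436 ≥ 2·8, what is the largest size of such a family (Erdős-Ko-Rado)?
max |F| = C(435, 7) = 557087111715420

The Erdős-Ko-Rado theorem states: for n ≥ 2k, an intersecting family of k-subsets of an n-element set has size at most C(n − 1, k − 1), with equality for 'star' families {A ⊆ [n] : |A| = k, i ∈ A} (fix an element i). For n = 436, k = 8: C(435, 7) = 557087111715420.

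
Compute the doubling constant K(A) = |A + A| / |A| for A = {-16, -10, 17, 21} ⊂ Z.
K = |A + A| / |A| = 10/4 = 5/2

Enumerate A + A = {a + b : a, b ∈ A}. With |A| = 4, there are |A|^2 = 16 ordered sum pairs; collecting distinct values, A + A = {-32, -26, -20, 1, 5, 7, 11, 34, 38, 42}, so |A + A| = 10. Thus K = 10/4 = 5/2. For comparison, the minimum possible |A + A| over all 4-element sets is 2·4 − 1 = 7 (so min K = 7/4), attained only by arithmetic progressions.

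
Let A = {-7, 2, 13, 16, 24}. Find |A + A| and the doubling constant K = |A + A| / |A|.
K = |A + A| / |A| = 14/5

Enumerate A + A = {a + b : a, b ∈ A}. With |A| = 5, there are |A|^2 = 25 ordered sum pairs; collecting distinct values, A + A = {-14, -5, 4, 6, 9, 15, 17, 18, 26, 29, 32, 37, 40, 48}, so |A + A| = 14. Thus K = 14/5. For comparison, the minimum possible |A + A| over all 5-element sets is 2·5 − 1 = 9 (so min K = 9/5), attained only by arithmetic progressions.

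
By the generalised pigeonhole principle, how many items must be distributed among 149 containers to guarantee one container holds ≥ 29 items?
n = (29 − 1)·149 + 1 = 4173

By the generalised pigeonhole principle, to guarantee some box contains ≥ r objects we need more than (r − 1) · k objects total. Threshold: n = (r − 1) · k + 1. With r = 29 and k = 149: n = 28 · 149 + 1 = 4172 + 1 = 4173. For n = 4172 = 28 · 149, we can put exactly 28 objects in every box, avoiding 29 in any single one — so 4173 is tight.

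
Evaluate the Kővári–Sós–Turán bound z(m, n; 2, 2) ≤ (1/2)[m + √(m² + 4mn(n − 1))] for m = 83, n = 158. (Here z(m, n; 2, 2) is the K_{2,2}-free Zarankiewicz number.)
z(83, 158; 2, 2) ≤ (1/2)[83 + √(83² + 4·83·158·157)] = (1/2)[83 + √8242481] = 1476.9861

Kővári–Sós–Turán: let r_1, ..., r_83 be the row sums and z = Σ r_i the total number of 1s. Each pair of columns can share at most one row with both entries 1 (else a 2×2 all-ones block appears), so Σ_i C(r_i, 2) ≤ C(158, 2) = 12403. By convexity Σ_i C(r_i, 2) ≥ 83·C(z/83, 2) = z(z − 83)/(2·83), giving z² − 83z − 83·158·157 ≤ 0 and hence z ≤ (1/2)[83 + √(6889 + 4·2058898)] = (1/2)[83 + √8242481] ≈ (1/2)(83 + 2870.9721) = 1476.9861.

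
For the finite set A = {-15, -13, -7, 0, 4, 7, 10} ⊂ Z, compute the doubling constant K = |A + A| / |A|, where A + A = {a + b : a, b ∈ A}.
K = |A + A| / |A| = 25/7

Enumerate A + A = {a + b : a, b ∈ A}. With |A| = 7, there are |A|^2 = 49 ordered sum pairs; collecting distinct values, A + A = {-30, -28, -26, -22, -20, -15, -14, -13, -11, -9, -8, -7, -6, -5, -3, 0, 3, 4, 7, 8, 10, 11, 14, 17, 20}, so |A + A| = 25. Thus K = 25/7. For comparison, the minimum possible |A + A| over all 7-element sets is 2·7 − 1 = 13 (so min K = 13/7), attained only by arithmetic progressions.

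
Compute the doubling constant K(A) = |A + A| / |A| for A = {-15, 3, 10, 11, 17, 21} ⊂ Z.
K = |A + A| / |A| = 19/6

Enumerate A + A = {a + b : a, b ∈ A}. With |A| = 6, there are |A|^2 = 36 ordered sum pairs; collecting distinct values, A + A = {-30, -12, -5, -4, 2, 6, 13, 14, 20, 21, 22, 24, 27, 28, 31, 32, 34, 38, 42}, so |A + A| = 19. Thus K = 19/6. For comparison, the minimum possible |A + A| over all 6-element sets is 2·6 − 1 = 11 (so min K = 11/6), attained only by arithmetic progressions.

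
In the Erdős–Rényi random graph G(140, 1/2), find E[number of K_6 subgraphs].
E[# K_6] = C(140, 6) · (1/2)^C(6, 2) = 9381724380 / 2^15 = 2345431095/8192 ≈ 286307.506714

For each 6-subset S of vertices (there are C(140, 6) = 9381724380 such S), let X_S = 1 if S induces a K_6 (all C(6, 2) = 15 edges present). Then P(X_S = 1) = (1/2)^15 = 1/32768. By linearity of expectation, E[# K_6] = C(140, 6) · (1/2)^15 = 9381724380 / 32768 = 2345431095/8192 ≈ 286307.506714.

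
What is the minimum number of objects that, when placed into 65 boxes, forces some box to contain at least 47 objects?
n = (47 − 1)·65 + 1 = 2991

By the generalised pigeonhole principle, to guarantee some box contains ≥ r objects we need more than (r − 1) · k objects total. Threshold: n = (r − 1) · k + 1. With r = 47 and k = 65: n = 46 · 65 + 1 = 2990 + 1 = 2991. For n = 2990 = 46 · 65, we can put exactly 46 objects in every box, avoiding 47 in any single one — so 2991 is tight.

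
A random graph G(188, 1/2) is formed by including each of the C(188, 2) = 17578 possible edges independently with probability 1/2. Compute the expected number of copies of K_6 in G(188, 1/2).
E[# K_6] = C(188, 6) · (1/2)^C(6, 2) = 56574476596 / 2^15 = 14143619149/8192 ≈ 1726516.009399

For each 6-subset S of vertices (there are C(188, 6) = 56574476596 such S), let X_S = 1 if S induces a K_6 (all C(6, 2) = 15 edges present). Then P(X_S = 1) = (1/2)^15 = 1/32768. By linearity of expectation, E[# K_6] = C(188, 6) · (1/2)^15 = 56574476596 / 32768 = 14143619149/8192 ≈ 1726516.009399.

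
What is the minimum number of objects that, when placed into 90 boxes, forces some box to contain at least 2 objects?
n = (2 − 1)·90 + 1 = 91

By the generalised pigeonhole principle, to guarantee some box contains ≥ r objects we need more than (r − 1) · k objects total. Threshold: n = (r − 1) · k + 1. With r = 2 and k = 90: n = 1 · 90 + 1 = 90 + 1 = 91. For n = 90 = 1 · 90, we can put exactly 1 objects in every box, avoiding 2 in any single one — so 91 is tight.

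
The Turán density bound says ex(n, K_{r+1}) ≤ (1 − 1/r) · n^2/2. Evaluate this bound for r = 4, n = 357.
Turán density bound = (3/4) · 357^2/2 = 382347/8 ≈ 47793.375

Turán's theorem: ex(n, K_{r+1}) is achieved by the complete r-partite Turán graph T(n, r) with parts as balanced as possible, and is at most (1 − 1/r) · n^2/2. For r = 4, n = 357: the density bound is (3/4) · 127449/2 = 382347/8 ≈ 47793.375. The integer-valued extremum is e(T(357, 4)) = 47793, which is strictly less than the density bound 382347/8 since 4 ∤ 357 (the parts of T(357, 4) cannot all be equal).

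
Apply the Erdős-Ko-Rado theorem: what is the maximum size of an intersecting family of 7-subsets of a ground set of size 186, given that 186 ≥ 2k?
max |F| = C(185, 6) = 51301564860

Erdős-Ko-Rado (1961): when n ≥ 2k, max |F| = C(n−1, k−1). The bound is attained by the star {A : i ∈ A} for any fixed i ∈ [n]. Here C(186−1, 7−1) = C(185, 6) = 51301564860.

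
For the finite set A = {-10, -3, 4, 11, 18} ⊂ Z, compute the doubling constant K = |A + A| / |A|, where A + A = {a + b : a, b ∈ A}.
K = |A + A| / |A| = 9/5

Enumerate A + A = {a + b : a, b ∈ A}. With |A| = 5, there are |A|^2 = 25 ordered sum pairs; collecting distinct values, A + A = {-20, -13, -6, 1, 8, 15, 22, 29, 36}, so |A + A| = 9. Thus K = 9/5. Here |A + A| = 2|A| − 1 = 9, the minimum possible — so K = 9/5 is minimal, which holds iff A is an arithmetic progression.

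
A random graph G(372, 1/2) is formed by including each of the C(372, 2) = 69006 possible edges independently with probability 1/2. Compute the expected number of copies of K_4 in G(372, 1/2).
E[# K_4] = C(372, 4) · (1/2)^C(4, 2) = 785115765 / 2^6 = 12267433.828125

For each 4-subset S of vertices (there are C(372, 4) = 785115765 such S), let X_S = 1 if S induces a K_4 (all C(4, 2) = 6 edges present). Then P(X_S = 1) = (1/2)^6 = 1/64. By linearity of expectation, E[# K_4] = C(372, 4) · (1/2)^6 = 785115765 / 64 = 12267433.828125.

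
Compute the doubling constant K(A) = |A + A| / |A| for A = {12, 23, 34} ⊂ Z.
K = |A + A| / |A| = 5/3

Enumerate A + A = {a + b : a, b ∈ A}. With |A| = 3, there are |A|^2 = 9 ordered sum pairs; collecting distinct values, A + A = {24, 35, 46, 57, 68}, so |A + A| = 5. Thus K = 5/3. Here |A + A| = 2|A| − 1 = 5, the minimum possible — so K = 5/3 is minimal, which holds iff A is an arithmetic progression.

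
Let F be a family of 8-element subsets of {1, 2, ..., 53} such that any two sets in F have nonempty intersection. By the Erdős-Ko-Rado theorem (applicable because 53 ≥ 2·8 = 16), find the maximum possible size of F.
max |F| = C(52, 7) = 133784560

The Erdős-Ko-Rado theorem states: for n ≥ 2k, an intersecting family of k-subsets of an n-element set has size at most C(n − 1, k − 1), with equality for 'star' families {A ⊆ [n] : |A| = k, i ∈ A} (fix an element i). For n = 53, k = 8: C(52, 7) = 133784560.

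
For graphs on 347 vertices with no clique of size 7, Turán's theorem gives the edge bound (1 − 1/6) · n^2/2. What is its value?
Turán density bound = (5/6) · 347^2/2 = 602045/12 ≈ 50170.4167

Turán's theorem: ex(n, K_{r+1}) is achieved by the complete r-partite Turán graph T(n, r) with parts as balanced as possible, and is at most (1 − 1/r) · n^2/2. For r = 6, n = 347: the density bound is (5/6) · 120409/2 = 602045/12 ≈ 50170.4167. The integer-valued extremum is e(T(347, 6)) = 50170, which is strictly less than the density bound 602045/12 since 6 ∤ 347 (the parts of T(347, 6) cannot all be equal).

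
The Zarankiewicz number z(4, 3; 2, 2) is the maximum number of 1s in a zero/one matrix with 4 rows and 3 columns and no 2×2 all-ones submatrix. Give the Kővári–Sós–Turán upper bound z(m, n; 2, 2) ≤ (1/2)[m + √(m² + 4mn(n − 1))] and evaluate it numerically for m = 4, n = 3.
z(4, 3; 2, 2) ≤ (1/2)[4 + √(4² + 4·4·3·2)] = (1/2)[4 + √112] = 7.2915

Kővári–Sós–Turán: let r_1, ..., r_4 be the row sums and z = Σ r_i the total number of 1s. Each pair of columns can share at most one row with both entries 1 (else a 2×2 all-ones block appears), so Σ_i C(r_i, 2) ≤ C(3, 2) = 3. By convexity Σ_i C(r_i, 2) ≥ 4·C(z/4, 2) = z(z − 4)/(2·4), giving z² − 4z − 4·3·2 ≤ 0 and hence z ≤ (1/2)[4 + √(16 + 4·24)] = (1/2)[4 + √112] ≈ (1/2)(4 + 10.583) = 7.2915.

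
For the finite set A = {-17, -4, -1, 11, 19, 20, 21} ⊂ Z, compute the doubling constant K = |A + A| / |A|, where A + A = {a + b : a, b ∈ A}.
K = |A + A| / |A| = 27/7

Enumerate A + A = {a + b : a, b ∈ A}. With |A| = 7, there are |A|^2 = 49 ordered sum pairs; collecting distinct values, A + A = {-34, -21, -18, -8, -6, -5, -2, 2, 3, 4, 7, 10, 15, 16, 17, 18, 19, 20, 22, 30, 31, 32, 38, 39, 40, 41, 42}, so |A + A| = 27. Thus K = 27/7. For comparison, the minimum possible |A + A| over all 7-element sets is 2·7 − 1 = 13 (so min K = 13/7), attained only by arithmetic progressions.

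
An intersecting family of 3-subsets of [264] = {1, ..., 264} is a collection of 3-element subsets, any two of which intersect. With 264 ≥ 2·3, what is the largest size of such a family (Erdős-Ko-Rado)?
max |F| = C(263, 2) = 34453

Erdős-Ko-Rado (1961): when n ≥ 2k, max |F| = C(n−1, k−1). The bound is attained by the star {A : i ∈ A} for any fixed i ∈ [n]. Here C(264−1, 3−1) = C(263, 2) = 34453.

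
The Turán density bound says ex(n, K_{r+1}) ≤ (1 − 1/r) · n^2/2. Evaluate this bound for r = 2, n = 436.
Turán density bound = (1/2) · 436^2/2 = 47524

Turán's theorem: ex(n, K_{r+1}) is achieved by the complete r-partite Turán graph T(n, r) with parts as balanced as possible, and is at most (1 − 1/r) · n^2/2. For r = 2, n = 436: the density bound is (1/2) · 190096/2 = 47524. Since 2 ∣ 436, the Turán graph T(436, 2) has parts of equal size 218, and its edge count e(T(436, 2)) = 47524 attains the density bound exactly.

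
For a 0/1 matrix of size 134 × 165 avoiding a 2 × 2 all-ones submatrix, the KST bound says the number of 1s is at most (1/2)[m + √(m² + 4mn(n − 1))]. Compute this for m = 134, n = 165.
z(134, 165; 2, 2) ≤ (1/2)[134 + √(134² + 4·134·165·164)] = (1/2)[134 + √14522116] = 1972.3947

Kővári–Sós–Turán: let r_1, ..., r_134 be the row sums and z = Σ r_i the total number of 1s. Each pair of columns can share at most one row with both entries 1 (else a 2×2 all-ones block appears), so Σ_i C(r_i, 2) ≤ C(165, 2) = 13530. By convexity Σ_i C(r_i, 2) ≥ 134·C(z/134, 2) = z(z − 134)/(2·134), giving z² − 134z − 134·165·164 ≤ 0 and hence z ≤ (1/2)[134 + √(17956 + 4·3626040)] = (1/2)[134 + √14522116] ≈ (1/2)(134 + 3810.7894) = 1972.3947.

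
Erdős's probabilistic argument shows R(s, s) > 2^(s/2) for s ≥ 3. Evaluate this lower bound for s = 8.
2^(8/2) = 16; so R(8, 8) > 16

Colour each edge of K_n uniformly at random with red/blue. The expected number of monochromatic K_8 is C(n, 8) · 2 · 2^(−C(8,2)). If C(n, 8) · 2^(1 − C(8,2)) < 1, then with positive probability no monochromatic K_8 exists, so R(8, 8) > n. The standard estimate C(n, 8) ≤ n^8/8! shows this inequality holds whenever n ≤ 2^(8/2) (since 8! · 2^(C(8,2) − 1) > 2^(8^2/2) ≥ n^8). Hence R(8, 8) > 2^(8/2) = 16.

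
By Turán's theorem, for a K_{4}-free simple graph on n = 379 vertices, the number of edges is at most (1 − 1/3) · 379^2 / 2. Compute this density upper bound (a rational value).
Turán density bound = (2/3) · 379^2/2 = 143641/3 ≈ 47880.3333

Turán's theorem: ex(n, K_{r+1}) is achieved by the complete r-partite Turán graph T(n, r) with parts as balanced as possible, and is at most (1 − 1/r) · n^2/2. For r = 3, n = 379: the density bound is (2/3) · 143641/2 = 143641/3 ≈ 47880.3333. The integer-valued extremum is e(T(379, 3)) = 47880, which is strictly less than the density bound 143641/3 since 3 ∤ 379 (the parts of T(379, 3) cannot all be equal).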